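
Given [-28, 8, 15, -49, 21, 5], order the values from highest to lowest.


Original list: [-28, 8, 15, -49, 21, 5]
Repeatedly take the largest remaining element:
  Remaining [-28, 8, 15, -49, 21, 5] -> largest is 21
  Remaining [-28, 8, 15, -49, 5] -> largest is 15
  Remaining [-28, 8, -49, 5] -> largest is 8
  Remaining [-28, -49, 5] -> largest is 5
  Remaining [-28, -49] -> largest is -28
  Remaining [-49] -> largest is -49
Collecting the picks in order gives the descending list.
Final answer: [21, 15, 8, 5, -28, -49]


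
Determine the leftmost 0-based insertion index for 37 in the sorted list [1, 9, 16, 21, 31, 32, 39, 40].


List is sorted: [1, 9, 16, 21, 31, 32, 39, 40]
We need the leftmost position where 37 can be inserted, i.e. the first index whose element is >= 37 (or the end of the list if none is).
Binary search with low=0, high=8 (0-based indices):
  low=0, high=8, mid=4: a[4]=31 < 37, so low = 5
  low=5, high=8, mid=6: a[6]=39 >= 37, so high = 6
  low=5, high=6, mid=5: a[5]=32 < 37, so low = 6
Now low = high = 6, so the insertion index is 6.
Final answer: 6


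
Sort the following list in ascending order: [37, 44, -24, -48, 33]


Original list: [37, 44, -24, -48, 33]
Repeatedly take the smallest remaining element:
  Remaining [37, 44, -24, -48, 33] -> smallest is -48
  Remaining [37, 44, -24, 33] -> smallest is -24
  Remaining [37, 44, 33] -> smallest is 33
  Remaining [37, 44] -> smallest is 37
  Remaining [44] -> smallest is 44
Collecting the picks in order gives the sorted list.
Final answer: [-48, -24, 33, 37, 44]


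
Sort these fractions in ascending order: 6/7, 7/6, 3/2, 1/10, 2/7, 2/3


Convert to decimal for comparison:
  6/7 = 0.8571
  7/6 = 1.1667
  3/2 = 1.5
  1/10 = 0.1
  2/7 = 0.2857
  2/3 = 0.6667
Decimals in increasing order: 0.1 < 0.2857 < 0.6667 < 0.8571 < 1.1667 < 1.5
Writing each back as its fraction gives the sorted order.
Final answer: 1/10, 2/7, 2/3, 6/7, 7/6, 3/2


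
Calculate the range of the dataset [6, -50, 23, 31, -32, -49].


Maximum value: 31
Minimum value: -50
Range = 31 - (-50) = 81
Final answer: 81


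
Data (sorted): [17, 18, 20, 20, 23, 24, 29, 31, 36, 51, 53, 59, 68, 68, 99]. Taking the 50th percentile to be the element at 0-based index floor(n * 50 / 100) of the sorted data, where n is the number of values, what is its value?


The dataset has n = 15 elements.
Index = floor(15 * 50 / 100) = floor(750 / 100) = floor(7.5) = 7
Counting from index 0 in the sorted data, the element at index 7 is 31.
Final answer: 31


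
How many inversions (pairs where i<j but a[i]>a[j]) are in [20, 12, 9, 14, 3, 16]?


For each element, count the later elements that are smaller than it:
  20 (index 0): smaller elements after it = [12, 9, 14, 3, 16] -> 5
  12 (index 1): smaller elements after it = [9, 3] -> 2
  9 (index 2): smaller elements after it = [3] -> 1
  14 (index 3): smaller elements after it = [3] -> 1
  3 (index 4): smaller elements after it = [] -> 0
Total inversions = 5 + 2 + 1 + 1 + 0 = 9
Final answer: 9


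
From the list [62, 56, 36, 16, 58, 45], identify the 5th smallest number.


Sort ascending: [16, 36, 45, 56, 58, 62]
The 5th element (1-indexed) is at index 4.
Value = 58
Final answer: 58


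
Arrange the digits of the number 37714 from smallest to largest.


The number 37714 has digits: 3, 7, 7, 1, 4
Sorted: 1, 3, 4, 7, 7
Joining the sorted digits gives the result.
Final answer: 13477


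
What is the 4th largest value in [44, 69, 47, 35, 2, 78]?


Sort descending: [78, 69, 47, 44, 35, 2]
The 4th element (1-indexed) is at index 3.
Value = 44
Final answer: 44


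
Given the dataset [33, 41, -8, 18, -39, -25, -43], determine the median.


First, sort the list: [-43, -39, -25, -8, 18, 33, 41]
The list has 7 elements (odd count).
The middle index is 3 (0-based), and the element there is -8.
Final answer: -8


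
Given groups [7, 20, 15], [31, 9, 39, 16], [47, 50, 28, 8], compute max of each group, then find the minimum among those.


Find max of each group:
  Group 1: [7, 20, 15] -> max = 20
  Group 2: [31, 9, 39, 16] -> max = 39
  Group 3: [47, 50, 28, 8] -> max = 50
Maxes: [20, 39, 50]
Minimum of maxes = 20
Final answer: 20


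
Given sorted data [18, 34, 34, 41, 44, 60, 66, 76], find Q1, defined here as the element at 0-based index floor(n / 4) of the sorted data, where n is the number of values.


The list has n = 8 elements.
Q1 index = floor(8 / 4) = floor(2) = 2
Counting from index 0 in the sorted data, the element at index 2 is 34.
Final answer: 34


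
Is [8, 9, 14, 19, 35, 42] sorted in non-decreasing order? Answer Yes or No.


Check consecutive pairs:
  8 <= 9? True
  9 <= 14? True
  14 <= 19? True
  19 <= 35? True
  35 <= 42? True
Every consecutive pair is in order, so the list is non-decreasing.
Final answer: Yes


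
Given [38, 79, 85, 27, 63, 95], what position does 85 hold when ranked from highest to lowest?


Sort descending: [95, 85, 79, 63, 38, 27]
Find 85 in the sorted list.
85 is at position 2.
Final answer: 2


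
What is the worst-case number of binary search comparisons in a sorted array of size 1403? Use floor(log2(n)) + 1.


Binary search halves the search space each step.
Maximum comparisons = floor(log2(1403)) + 1
log2(1403) = 10.4543
floor(log2(1403)) = 10, so 10 + 1 = 11
Final answer: 11


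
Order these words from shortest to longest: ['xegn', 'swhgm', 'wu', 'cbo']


Compute lengths:
  'xegn' has length 4
  'swhgm' has length 5
  'wu' has length 2
  'cbo' has length 3
Lengths in increasing order: 2 < 3 < 4 < 5
Listing the words in that order gives the answer.
Final answer: ['wu', 'cbo', 'xegn', 'swhgm']


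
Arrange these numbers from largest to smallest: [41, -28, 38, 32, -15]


Original list: [41, -28, 38, 32, -15]
Repeatedly take the largest remaining element:
  Remaining [41, -28, 38, 32, -15] -> largest is 41
  Remaining [-28, 38, 32, -15] -> largest is 38
  Remaining [-28, 32, -15] -> largest is 32
  Remaining [-28, -15] -> largest is -15
  Remaining [-28] -> largest is -28
Collecting the picks in order gives the descending list.
Final answer: [41, 38, 32, -15, -28]


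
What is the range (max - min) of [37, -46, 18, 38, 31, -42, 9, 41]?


Maximum value: 41
Minimum value: -46
Range = 41 - (-46) = 87
Final answer: 87


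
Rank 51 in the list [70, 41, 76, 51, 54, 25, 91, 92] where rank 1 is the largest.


Sort descending: [92, 91, 76, 70, 54, 51, 41, 25]
Find 51 in the sorted list.
51 is at position 6.
Final answer: 6


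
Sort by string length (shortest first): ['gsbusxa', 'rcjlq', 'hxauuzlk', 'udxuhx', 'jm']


Compute lengths:
  'gsbusxa' has length 7
  'rcjlq' has length 5
  'hxauuzlk' has length 8
  'udxuhx' has length 6
  'jm' has length 2
Lengths in increasing order: 2 < 5 < 6 < 7 < 8
Listing the words in that order gives the answer.
Final answer: ['jm', 'rcjlq', 'udxuhx', 'gsbusxa', 'hxauuzlk']


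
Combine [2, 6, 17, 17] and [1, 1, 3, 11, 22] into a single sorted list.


List A: [2, 6, 17, 17]
List B: [1, 1, 3, 11, 22]
Repeatedly compare the front elements and take the smaller:
  2 vs 1 -> take 1
  2 vs 1 -> take 1
  2 vs 3 -> take 2
  6 vs 3 -> take 3
  6 vs 11 -> take 6
  17 vs 11 -> take 11
  17 vs 22 -> take 17
  17 vs 22 -> take 17
  A is exhausted; append the rest of B: [22]
Final answer: [1, 1, 2, 3, 6, 11, 17, 17, 22]


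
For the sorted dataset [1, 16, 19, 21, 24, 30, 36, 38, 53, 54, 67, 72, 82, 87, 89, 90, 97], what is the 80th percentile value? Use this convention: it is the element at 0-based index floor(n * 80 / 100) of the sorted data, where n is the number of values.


The dataset has n = 17 elements.
Index = floor(17 * 80 / 100) = floor(1360 / 100) = floor(13.6) = 13
Counting from index 0 in the sorted data, the element at index 13 is 87.
Final answer: 87


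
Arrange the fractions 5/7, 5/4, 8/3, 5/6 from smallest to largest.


Convert to decimal for comparison:
  5/7 = 0.7143
  5/4 = 1.25
  8/3 = 2.6667
  5/6 = 0.8333
Decimals in increasing order: 0.7143 < 0.8333 < 1.25 < 2.6667
Writing each back as its fraction gives the sorted order.
Final answer: 5/7, 5/6, 5/4, 8/3


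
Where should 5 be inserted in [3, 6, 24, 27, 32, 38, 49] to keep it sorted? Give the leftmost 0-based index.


List is sorted: [3, 6, 24, 27, 32, 38, 49]
We need the leftmost position where 5 can be inserted, i.e. the first index whose element is >= 5 (or the end of the list if none is).
Binary search with low=0, high=7 (0-based indices):
  low=0, high=7, mid=3: a[3]=27 >= 5, so high = 3
  low=0, high=3, mid=1: a[1]=6 >= 5, so high = 1
  low=0, high=1, mid=0: a[0]=3 < 5, so low = 1
Now low = high = 1, so the insertion index is 1.
Final answer: 1


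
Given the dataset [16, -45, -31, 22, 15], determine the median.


First, sort the list: [-45, -31, 15, 16, 22]
The list has 5 elements (odd count).
The middle index is 2 (0-based), and the element there is 15.
Final answer: 15


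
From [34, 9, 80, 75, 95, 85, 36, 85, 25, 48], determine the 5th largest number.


Sort descending: [95, 85, 85, 80, 75, 48, 36, 34, 25, 9]
The 5th element (1-indexed) is at index 4.
Value = 75
Final answer: 75


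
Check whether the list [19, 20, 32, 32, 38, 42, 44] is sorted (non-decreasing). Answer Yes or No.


Check consecutive pairs:
  19 <= 20? True
  20 <= 32? True
  32 <= 32? True
  32 <= 38? True
  38 <= 42? True
  42 <= 44? True
Every consecutive pair is in order, so the list is non-decreasing.
Final answer: Yes


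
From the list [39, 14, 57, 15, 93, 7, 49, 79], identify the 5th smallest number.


Sort ascending: [7, 14, 15, 39, 49, 57, 79, 93]
The 5th element (1-indexed) is at index 4.
Value = 49
Final answer: 49


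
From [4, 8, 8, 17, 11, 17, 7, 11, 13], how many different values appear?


List all unique values:
Distinct values: [4, 7, 8, 11, 13, 17]
Count = 6
Final answer: 6


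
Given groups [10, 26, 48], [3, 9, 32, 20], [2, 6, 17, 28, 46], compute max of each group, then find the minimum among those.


Find max of each group:
  Group 1: [10, 26, 48] -> max = 48
  Group 2: [3, 9, 32, 20] -> max = 32
  Group 3: [2, 6, 17, 28, 46] -> max = 46
Maxes: [48, 32, 46]
Minimum of maxes = 32
Final answer: 32


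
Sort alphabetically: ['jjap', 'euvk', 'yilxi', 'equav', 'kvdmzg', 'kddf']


Compare strings character by character (the first differing letter decides):
  'equav' < 'euvk' since 'q' < 'u' at position 2
  'euvk' < 'jjap' since 'e' < 'j' at position 1
  'jjap' < 'kddf' since 'j' < 'k' at position 1
  'kddf' < 'kvdmzg' since 'd' < 'v' at position 2
  'kvdmzg' < 'yilxi' since 'k' < 'y' at position 1
Chaining these comparisons gives the alphabetical order.
Final answer: ['equav', 'euvk', 'jjap', 'kddf', 'kvdmzg', 'yilxi']


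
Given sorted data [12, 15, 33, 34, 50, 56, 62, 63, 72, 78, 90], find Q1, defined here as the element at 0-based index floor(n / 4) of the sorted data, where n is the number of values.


The list has n = 11 elements.
Q1 index = floor(11 / 4) = floor(2.75) = 2
Counting from index 0 in the sorted data, the element at index 2 is 33.
Final answer: 33


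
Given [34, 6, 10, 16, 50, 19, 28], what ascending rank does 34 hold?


Sort ascending: [6, 10, 16, 19, 28, 34, 50]
Find 34 in the sorted list.
34 is at position 6 (1-indexed).
Final answer: 6


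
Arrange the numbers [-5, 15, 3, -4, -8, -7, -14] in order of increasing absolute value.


Compute absolute values:
  |-5| = 5
  |15| = 15
  |3| = 3
  |-4| = 4
  |-8| = 8
  |-7| = 7
  |-14| = 14
Absolute values in increasing order: 3 < 4 < 5 < 7 < 8 < 14 < 15
Listing the original numbers in that order gives the answer.
Final answer: [3, -4, -5, -7, -8, -14, 15]


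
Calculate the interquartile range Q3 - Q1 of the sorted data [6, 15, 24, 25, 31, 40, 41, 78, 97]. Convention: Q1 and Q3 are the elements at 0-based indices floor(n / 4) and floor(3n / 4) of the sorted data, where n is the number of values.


The data has n = 9 elements.
Q1 index = floor(9 / 4) = floor(2.25) = 2; Q3 index = floor(3 * 9 / 4) = floor(6.75) = 6
Q1 = element at index 2 = 24
Q3 = element at index 6 = 41
IQR = 41 - 24 = 17
Final answer: 17


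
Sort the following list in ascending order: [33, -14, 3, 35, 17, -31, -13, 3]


Original list: [33, -14, 3, 35, 17, -31, -13, 3]
Repeatedly take the smallest remaining element:
  Remaining [33, -14, 3, 35, 17, -31, -13, 3] -> smallest is -31
  Remaining [33, -14, 3, 35, 17, -13, 3] -> smallest is -14
  Remaining [33, 3, 35, 17, -13, 3] -> smallest is -13
  Remaining [33, 3, 35, 17, 3] -> smallest is 3
  Remaining [33, 35, 17, 3] -> smallest is 3
  Remaining [33, 35, 17] -> smallest is 17
  Remaining [33, 35] -> smallest is 33
  Remaining [35] -> smallest is 35
Collecting the picks in order gives the sorted list.
Final answer: [-31, -14, -13, 3, 3, 17, 33, 35]


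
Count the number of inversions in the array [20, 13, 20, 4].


For each element, count the later elements that are smaller than it:
  20 (index 0): smaller elements after it = [13, 4] -> 2
  13 (index 1): smaller elements after it = [4] -> 1
  20 (index 2): smaller elements after it = [4] -> 1
Total inversions = 2 + 1 + 1 = 4
Final answer: 4


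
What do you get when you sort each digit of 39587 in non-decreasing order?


The number 39587 has digits: 3, 9, 5, 8, 7
Sorted: 3, 5, 7, 8, 9
Joining the sorted digits gives the result.
Final answer: 35789


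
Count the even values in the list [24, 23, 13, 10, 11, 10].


Check each element:
  24 is even
  23 is odd
  13 is odd
  10 is even
  11 is odd
  10 is even
Evens: [24, 10, 10]
Count of evens = 3
Final answer: 3


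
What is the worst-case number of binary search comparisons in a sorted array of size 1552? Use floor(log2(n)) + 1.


Binary search halves the search space each step.
Maximum comparisons = floor(log2(1552)) + 1
log2(1552) = 10.5999
floor(log2(1552)) = 10, so 10 + 1 = 11
Final answer: 11


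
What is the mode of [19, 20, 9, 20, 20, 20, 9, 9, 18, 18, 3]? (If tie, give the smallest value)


Count the frequency of each value:
  3 appears 1 time(s)
  9 appears 3 time(s)
  18 appears 2 time(s)
  19 appears 1 time(s)
  20 appears 4 time(s)
Maximum frequency is 4.
Only 20 reaches that frequency, so it is the mode.
Final answer: 20


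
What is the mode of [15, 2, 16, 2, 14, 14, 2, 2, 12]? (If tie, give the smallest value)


Count the frequency of each value:
  2 appears 4 time(s)
  12 appears 1 time(s)
  14 appears 2 time(s)
  15 appears 1 time(s)
  16 appears 1 time(s)
Maximum frequency is 4.
Only 2 reaches that frequency, so it is the mode.
Final answer: 2


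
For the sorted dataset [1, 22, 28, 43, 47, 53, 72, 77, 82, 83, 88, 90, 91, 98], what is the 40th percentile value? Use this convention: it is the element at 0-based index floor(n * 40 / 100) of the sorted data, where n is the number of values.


The dataset has n = 14 elements.
Index = floor(14 * 40 / 100) = floor(560 / 100) = floor(5.6) = 5
Counting from index 0 in the sorted data, the element at index 5 is 53.
Final answer: 53


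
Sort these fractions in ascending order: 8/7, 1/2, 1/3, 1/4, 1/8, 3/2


Convert to decimal for comparison:
  8/7 = 1.1429
  1/2 = 0.5
  1/3 = 0.3333
  1/4 = 0.25
  1/8 = 0.125
  3/2 = 1.5
Decimals in increasing order: 0.125 < 0.25 < 0.3333 < 0.5 < 1.1429 < 1.5
Writing each back as its fraction gives the sorted order.
Final answer: 1/8, 1/4, 1/3, 1/2, 8/7, 3/2


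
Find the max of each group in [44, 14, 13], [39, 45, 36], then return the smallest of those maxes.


Find max of each group:
  Group 1: [44, 14, 13] -> max = 44
  Group 2: [39, 45, 36] -> max = 45
Maxes: [44, 45]
Minimum of maxes = 44
Final answer: 44


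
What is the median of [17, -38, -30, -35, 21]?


First, sort the list: [-38, -35, -30, 17, 21]
The list has 5 elements (odd count).
The middle index is 2 (0-based), and the element there is -30.
Final answer: -30


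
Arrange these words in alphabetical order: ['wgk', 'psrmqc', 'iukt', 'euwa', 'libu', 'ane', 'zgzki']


Compare strings character by character (the first differing letter decides):
  'ane' < 'euwa' since 'a' < 'e' at position 1
  'euwa' < 'iukt' since 'e' < 'i' at position 1
  'iukt' < 'libu' since 'i' < 'l' at position 1
  'libu' < 'psrmqc' since 'l' < 'p' at position 1
  'psrmqc' < 'wgk' since 'p' < 'w' at position 1
  'wgk' < 'zgzki' since 'w' < 'z' at position 1
Chaining these comparisons gives the alphabetical order.
Final answer: ['ane', 'euwa', 'iukt', 'libu', 'psrmqc', 'wgk', 'zgzki']


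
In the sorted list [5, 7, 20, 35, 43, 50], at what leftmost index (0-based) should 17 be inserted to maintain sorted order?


List is sorted: [5, 7, 20, 35, 43, 50]
We need the leftmost position where 17 can be inserted, i.e. the first index whose element is >= 17 (or the end of the list if none is).
Binary search with low=0, high=6 (0-based indices):
  low=0, high=6, mid=3: a[3]=35 >= 17, so high = 3
  low=0, high=3, mid=1: a[1]=7 < 17, so low = 2
  low=2, high=3, mid=2: a[2]=20 >= 17, so high = 2
Now low = high = 2, so the insertion index is 2.
Final answer: 2


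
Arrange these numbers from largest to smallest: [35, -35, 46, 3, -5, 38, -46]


Original list: [35, -35, 46, 3, -5, 38, -46]
Repeatedly take the largest remaining element:
  Remaining [35, -35, 46, 3, -5, 38, -46] -> largest is 46
  Remaining [35, -35, 3, -5, 38, -46] -> largest is 38
  Remaining [35, -35, 3, -5, -46] -> largest is 35
  Remaining [-35, 3, -5, -46] -> largest is 3
  Remaining [-35, -5, -46] -> largest is -5
  Remaining [-35, -46] -> largest is -35
  Remaining [-46] -> largest is -46
Collecting the picks in order gives the descending list.
Final answer: [46, 38, 35, 3, -5, -35, -46]


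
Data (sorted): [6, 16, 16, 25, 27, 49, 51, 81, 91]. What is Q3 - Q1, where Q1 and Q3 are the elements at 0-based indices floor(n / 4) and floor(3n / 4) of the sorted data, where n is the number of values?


The data has n = 9 elements.
Q1 index = floor(9 / 4) = floor(2.25) = 2; Q3 index = floor(3 * 9 / 4) = floor(6.75) = 6
Q1 = element at index 2 = 16
Q3 = element at index 6 = 51
IQR = 51 - 16 = 35
Final answer: 35


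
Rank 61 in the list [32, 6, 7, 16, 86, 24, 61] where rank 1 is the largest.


Sort descending: [86, 61, 32, 24, 16, 7, 6]
Find 61 in the sorted list.
61 is at position 2.
Final answer: 2


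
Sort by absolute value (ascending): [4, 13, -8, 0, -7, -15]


Compute absolute values:
  |4| = 4
  |13| = 13
  |-8| = 8
  |0| = 0
  |-7| = 7
  |-15| = 15
Absolute values in increasing order: 0 < 4 < 7 < 8 < 13 < 15
Listing the original numbers in that order gives the answer.
Final answer: [0, 4, -7, -8, 13, -15]


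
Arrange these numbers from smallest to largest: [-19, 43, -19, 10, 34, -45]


Original list: [-19, 43, -19, 10, 34, -45]
Repeatedly take the smallest remaining element:
  Remaining [-19, 43, -19, 10, 34, -45] -> smallest is -45
  Remaining [-19, 43, -19, 10, 34] -> smallest is -19
  Remaining [43, -19, 10, 34] -> smallest is -19
  Remaining [43, 10, 34] -> smallest is 10
  Remaining [43, 34] -> smallest is 34
  Remaining [43] -> smallest is 43
Collecting the picks in order gives the sorted list.
Final answer: [-45, -19, -19, 10, 34, 43]


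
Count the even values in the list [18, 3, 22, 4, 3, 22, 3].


Check each element:
  18 is even
  3 is odd
  22 is even
  4 is even
  3 is odd
  22 is even
  3 is odd
Evens: [18, 22, 4, 22]
Count of evens = 4
Final answer: 4


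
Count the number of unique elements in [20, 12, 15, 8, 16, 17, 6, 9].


List all unique values:
Distinct values: [6, 8, 9, 12, 15, 16, 17, 20]
Count = 8
Final answer: 8


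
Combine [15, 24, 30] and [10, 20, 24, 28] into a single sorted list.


List A: [15, 24, 30]
List B: [10, 20, 24, 28]
Repeatedly compare the front elements and take the smaller:
  15 vs 10 -> take 10
  15 vs 20 -> take 15
  24 vs 20 -> take 20
  24 vs 24 -> take 24
  30 vs 24 -> take 24
  30 vs 28 -> take 28
  B is exhausted; append the rest of A: [30]
Final answer: [10, 15, 20, 24, 24, 28, 30]


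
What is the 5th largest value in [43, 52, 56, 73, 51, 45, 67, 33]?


Sort descending: [73, 67, 56, 52, 51, 45, 43, 33]
The 5th element (1-indexed) is at index 4.
Value = 51
Final answer: 51


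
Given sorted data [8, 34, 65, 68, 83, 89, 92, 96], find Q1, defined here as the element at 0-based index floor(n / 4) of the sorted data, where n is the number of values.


The list has n = 8 elements.
Q1 index = floor(8 / 4) = floor(2) = 2
Counting from index 0 in the sorted data, the element at index 2 is 65.
Final answer: 65


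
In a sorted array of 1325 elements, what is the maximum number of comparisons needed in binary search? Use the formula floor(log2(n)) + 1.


Binary search halves the search space each step.
Maximum comparisons = floor(log2(1325)) + 1
log2(1325) = 10.3718
floor(log2(1325)) = 10, so 10 + 1 = 11
Final answer: 11


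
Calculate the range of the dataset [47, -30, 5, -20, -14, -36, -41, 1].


Maximum value: 47
Minimum value: -41
Range = 47 - (-41) = 88
Final answer: 88


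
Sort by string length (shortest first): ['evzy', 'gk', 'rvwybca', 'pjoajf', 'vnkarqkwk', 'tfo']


Compute lengths:
  'evzy' has length 4
  'gk' has length 2
  'rvwybca' has length 7
  'pjoajf' has length 6
  'vnkarqkwk' has length 9
  'tfo' has length 3
Lengths in increasing order: 2 < 3 < 4 < 6 < 7 < 9
Listing the words in that order gives the answer.
Final answer: ['gk', 'tfo', 'evzy', 'pjoajf', 'rvwybca', 'vnkarqkwk']


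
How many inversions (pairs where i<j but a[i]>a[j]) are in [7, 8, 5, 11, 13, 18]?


For each element, count the later elements that are smaller than it:
  7 (index 0): smaller elements after it = [5] -> 1
  8 (index 1): smaller elements after it = [5] -> 1
  5 (index 2): smaller elements after it = [] -> 0
  11 (index 3): smaller elements after it = [] -> 0
  13 (index 4): smaller elements after it = [] -> 0
Total inversions = 1 + 1 + 0 + 0 + 0 = 2
Final answer: 2


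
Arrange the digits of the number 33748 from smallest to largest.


The number 33748 has digits: 3, 3, 7, 4, 8
Sorted: 3, 3, 4, 7, 8
Joining the sorted digits gives the result.
Final answer: 33478


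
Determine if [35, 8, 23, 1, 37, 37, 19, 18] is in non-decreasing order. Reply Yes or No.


Check consecutive pairs:
  35 <= 8? False
  8 <= 23? True
  23 <= 1? False
  1 <= 37? True
  37 <= 37? True
  37 <= 19? False
  19 <= 18? False
4 consecutive pair(s) are out of order, so the list is not sorted.
Final answer: No


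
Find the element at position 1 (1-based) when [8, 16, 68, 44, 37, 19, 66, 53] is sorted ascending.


Sort ascending: [8, 16, 19, 37, 44, 53, 66, 68]
The 1st element (1-indexed) is at index 0.
Value = 8
Final answer: 8


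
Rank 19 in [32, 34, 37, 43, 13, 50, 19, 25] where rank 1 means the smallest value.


Sort ascending: [13, 19, 25, 32, 34, 37, 43, 50]
Find 19 in the sorted list.
19 is at position 2 (1-indexed).
Final answer: 2


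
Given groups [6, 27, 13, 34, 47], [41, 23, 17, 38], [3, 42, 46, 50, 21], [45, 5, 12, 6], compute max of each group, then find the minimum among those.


Find max of each group:
  Group 1: [6, 27, 13, 34, 47] -> max = 47
  Group 2: [41, 23, 17, 38] -> max = 41
  Group 3: [3, 42, 46, 50, 21] -> max = 50
  Group 4: [45, 5, 12, 6] -> max = 45
Maxes: [47, 41, 50, 45]
Minimum of maxes = 41
Final answer: 41


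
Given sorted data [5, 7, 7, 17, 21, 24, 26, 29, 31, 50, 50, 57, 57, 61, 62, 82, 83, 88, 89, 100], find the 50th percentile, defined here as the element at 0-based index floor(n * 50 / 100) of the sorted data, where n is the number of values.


The dataset has n = 20 elements.
Index = floor(20 * 50 / 100) = floor(1000 / 100) = floor(10) = 10
Counting from index 0 in the sorted data, the element at index 10 is 50.
Final answer: 50


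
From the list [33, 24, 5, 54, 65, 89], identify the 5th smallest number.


Sort ascending: [5, 24, 33, 54, 65, 89]
The 5th element (1-indexed) is at index 4.
Value = 65
Final answer: 65


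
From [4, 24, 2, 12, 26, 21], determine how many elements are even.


Check each element:
  4 is even
  24 is even
  2 is even
  12 is even
  26 is even
  21 is odd
Evens: [4, 24, 2, 12, 26]
Count of evens = 5
Final answer: 5


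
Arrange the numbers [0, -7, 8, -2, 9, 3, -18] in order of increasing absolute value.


Compute absolute values:
  |0| = 0
  |-7| = 7
  |8| = 8
  |-2| = 2
  |9| = 9
  |3| = 3
  |-18| = 18
Absolute values in increasing order: 0 < 2 < 3 < 7 < 8 < 9 < 18
Listing the original numbers in that order gives the answer.
Final answer: [0, -2, 3, -7, 8, 9, -18]


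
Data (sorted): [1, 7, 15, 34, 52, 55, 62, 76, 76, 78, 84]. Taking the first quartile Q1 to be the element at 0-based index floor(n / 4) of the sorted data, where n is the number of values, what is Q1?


The list has n = 11 elements.
Q1 index = floor(11 / 4) = floor(2.75) = 2
Counting from index 0 in the sorted data, the element at index 2 is 15.
Final answer: 15


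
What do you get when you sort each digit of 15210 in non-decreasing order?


The number 15210 has digits: 1, 5, 2, 1, 0
Sorted: 0, 1, 1, 2, 5
Joining the sorted digits gives the result.
Final answer: 01125


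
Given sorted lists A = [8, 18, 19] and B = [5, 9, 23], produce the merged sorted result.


List A: [8, 18, 19]
List B: [5, 9, 23]
Repeatedly compare the front elements and take the smaller:
  8 vs 5 -> take 5
  8 vs 9 -> take 8
  18 vs 9 -> take 9
  18 vs 23 -> take 18
  19 vs 23 -> take 19
  A is exhausted; append the rest of B: [23]
Final answer: [5, 8, 9, 18, 19, 23]


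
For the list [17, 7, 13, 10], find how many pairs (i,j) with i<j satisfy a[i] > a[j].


For each element, count the later elements that are smaller than it:
  17 (index 0): smaller elements after it = [7, 13, 10] -> 3
  7 (index 1): smaller elements after it = [] -> 0
  13 (index 2): smaller elements after it = [10] -> 1
Total inversions = 3 + 0 + 1 = 4
Final answer: 4


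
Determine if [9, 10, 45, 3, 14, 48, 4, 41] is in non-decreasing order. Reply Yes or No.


Check consecutive pairs:
  9 <= 10? True
  10 <= 45? True
  45 <= 3? False
  3 <= 14? True
  14 <= 48? True
  48 <= 4? False
  4 <= 41? True
2 consecutive pair(s) are out of order, so the list is not sorted.
Final answer: No


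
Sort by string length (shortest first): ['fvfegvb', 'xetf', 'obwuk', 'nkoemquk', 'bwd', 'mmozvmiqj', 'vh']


Compute lengths:
  'fvfegvb' has length 7
  'xetf' has length 4
  'obwuk' has length 5
  'nkoemquk' has length 8
  'bwd' has length 3
  'mmozvmiqj' has length 9
  'vh' has length 2
Lengths in increasing order: 2 < 3 < 4 < 5 < 7 < 8 < 9
Listing the words in that order gives the answer.
Final answer: ['vh', 'bwd', 'xetf', 'obwuk', 'fvfegvb', 'nkoemquk', 'mmozvmiqj']


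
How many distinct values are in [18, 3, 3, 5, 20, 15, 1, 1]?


List all unique values:
Distinct values: [1, 3, 5, 15, 18, 20]
Count = 6
Final answer: 6


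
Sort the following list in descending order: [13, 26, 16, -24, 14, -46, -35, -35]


Original list: [13, 26, 16, -24, 14, -46, -35, -35]
Repeatedly take the largest remaining element:
  Remaining [13, 26, 16, -24, 14, -46, -35, -35] -> largest is 26
  Remaining [13, 16, -24, 14, -46, -35, -35] -> largest is 16
  Remaining [13, -24, 14, -46, -35, -35] -> largest is 14
  Remaining [13, -24, -46, -35, -35] -> largest is 13
  Remaining [-24, -46, -35, -35] -> largest is -24
  Remaining [-46, -35, -35] -> largest is -35
  Remaining [-46, -35] -> largest is -35
  Remaining [-46] -> largest is -46
Collecting the picks in order gives the descending list.
Final answer: [26, 16, 14, 13, -24, -35, -35, -46]


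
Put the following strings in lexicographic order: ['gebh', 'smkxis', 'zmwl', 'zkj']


Compare strings character by character (the first differing letter decides):
  'gebh' < 'smkxis' since 'g' < 's' at position 1
  'smkxis' < 'zkj' since 's' < 'z' at position 1
  'zkj' < 'zmwl' since 'k' < 'm' at position 2
Chaining these comparisons gives the alphabetical order.
Final answer: ['gebh', 'smkxis', 'zkj', 'zmwl']


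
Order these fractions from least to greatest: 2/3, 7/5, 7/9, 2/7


Convert to decimal for comparison:
  2/3 = 0.6667
  7/5 = 1.4
  7/9 = 0.7778
  2/7 = 0.2857
Decimals in increasing order: 0.2857 < 0.6667 < 0.7778 < 1.4
Writing each back as its fraction gives the sorted order.
Final answer: 2/7, 2/3, 7/9, 7/5


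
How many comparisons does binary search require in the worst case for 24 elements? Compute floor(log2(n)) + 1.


Binary search halves the search space each step.
Maximum comparisons = floor(log2(24)) + 1
log2(24) = 4.585
floor(log2(24)) = 4, so 4 + 1 = 5
Final answer: 5


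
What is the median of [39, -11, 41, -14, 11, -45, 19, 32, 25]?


First, sort the list: [-45, -14, -11, 11, 19, 25, 32, 39, 41]
The list has 9 elements (odd count).
The middle index is 4 (0-based), and the element there is 19.
Final answer: 19


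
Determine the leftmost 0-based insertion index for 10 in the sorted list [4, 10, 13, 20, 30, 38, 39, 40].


List is sorted: [4, 10, 13, 20, 30, 38, 39, 40]
We need the leftmost position where 10 can be inserted, i.e. the first index whose element is >= 10 (or the end of the list if none is).
Binary search with low=0, high=8 (0-based indices):
  low=0, high=8, mid=4: a[4]=30 >= 10, so high = 4
  low=0, high=4, mid=2: a[2]=13 >= 10, so high = 2
  low=0, high=2, mid=1: a[1]=10 >= 10, so high = 1
  low=0, high=1, mid=0: a[0]=4 < 10, so low = 1
Now low = high = 1, so the insertion index is 1.
Final answer: 1


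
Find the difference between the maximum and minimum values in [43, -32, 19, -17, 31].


Maximum value: 43
Minimum value: -32
Range = 43 - (-32) = 75
Final answer: 75


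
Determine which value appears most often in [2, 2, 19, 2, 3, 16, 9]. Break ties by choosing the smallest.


Count the frequency of each value:
  2 appears 3 time(s)
  3 appears 1 time(s)
  9 appears 1 time(s)
  16 appears 1 time(s)
  19 appears 1 time(s)
Maximum frequency is 3.
Only 2 reaches that frequency, so it is the mode.
Final answer: 2


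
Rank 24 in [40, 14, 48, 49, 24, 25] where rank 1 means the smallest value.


Sort ascending: [14, 24, 25, 40, 48, 49]
Find 24 in the sorted list.
24 is at position 2 (1-indexed).
Final answer: 2


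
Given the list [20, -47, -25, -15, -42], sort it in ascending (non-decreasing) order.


Original list: [20, -47, -25, -15, -42]
Repeatedly take the smallest remaining element:
  Remaining [20, -47, -25, -15, -42] -> smallest is -47
  Remaining [20, -25, -15, -42] -> smallest is -42
  Remaining [20, -25, -15] -> smallest is -25
  Remaining [20, -15] -> smallest is -15
  Remaining [20] -> smallest is 20
Collecting the picks in order gives the sorted list.
Final answer: [-47, -42, -25, -15, 20]


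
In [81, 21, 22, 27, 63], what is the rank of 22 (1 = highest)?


Sort descending: [81, 63, 27, 22, 21]
Find 22 in the sorted list.
22 is at position 4.
Final answer: 4


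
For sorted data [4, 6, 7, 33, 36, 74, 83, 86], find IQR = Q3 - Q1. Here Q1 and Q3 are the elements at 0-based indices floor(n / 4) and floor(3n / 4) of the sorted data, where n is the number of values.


The data has n = 8 elements.
Q1 index = floor(8 / 4) = floor(2) = 2; Q3 index = floor(3 * 8 / 4) = floor(6) = 6
Q1 = element at index 2 = 7
Q3 = element at index 6 = 83
IQR = 83 - 7 = 76
Final answer: 76


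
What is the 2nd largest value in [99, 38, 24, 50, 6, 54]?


Sort descending: [99, 54, 50, 38, 24, 6]
The 2nd element (1-indexed) is at index 1.
Value = 54
Final answer: 54


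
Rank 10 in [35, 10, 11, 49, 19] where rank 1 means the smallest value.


Sort ascending: [10, 11, 19, 35, 49]
Find 10 in the sorted list.
10 is at position 1 (1-indexed).
Final answer: 1


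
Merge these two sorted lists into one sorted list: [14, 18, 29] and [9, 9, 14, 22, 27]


List A: [14, 18, 29]
List B: [9, 9, 14, 22, 27]
Repeatedly compare the front elements and take the smaller:
  14 vs 9 -> take 9
  14 vs 9 -> take 9
  14 vs 14 -> take 14
  18 vs 14 -> take 14
  18 vs 22 -> take 18
  29 vs 22 -> take 22
  29 vs 27 -> take 27
  B is exhausted; append the rest of A: [29]
Final answer: [9, 9, 14, 14, 18, 22, 27, 29]


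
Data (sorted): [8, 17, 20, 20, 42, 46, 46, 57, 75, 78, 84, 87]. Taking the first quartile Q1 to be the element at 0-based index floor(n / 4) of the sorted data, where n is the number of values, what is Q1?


The list has n = 12 elements.
Q1 index = floor(12 / 4) = floor(3) = 3
Counting from index 0 in the sorted data, the element at index 3 is 20.
Final answer: 20


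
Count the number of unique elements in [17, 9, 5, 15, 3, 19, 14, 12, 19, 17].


List all unique values:
Distinct values: [3, 5, 9, 12, 14, 15, 17, 19]
Count = 8
Final answer: 8


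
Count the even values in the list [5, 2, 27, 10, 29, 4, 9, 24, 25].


Check each element:
  5 is odd
  2 is even
  27 is odd
  10 is even
  29 is odd
  4 is even
  9 is odd
  24 is even
  25 is odd
Evens: [2, 10, 4, 24]
Count of evens = 4
Final answer: 4


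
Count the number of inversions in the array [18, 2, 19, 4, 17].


For each element, count the later elements that are smaller than it:
  18 (index 0): smaller elements after it = [2, 4, 17] -> 3
  2 (index 1): smaller elements after it = [] -> 0
  19 (index 2): smaller elements after it = [4, 17] -> 2
  4 (index 3): smaller elements after it = [] -> 0
Total inversions = 3 + 0 + 2 + 0 = 5
Final answer: 5


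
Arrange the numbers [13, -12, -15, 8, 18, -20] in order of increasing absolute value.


Compute absolute values:
  |13| = 13
  |-12| = 12
  |-15| = 15
  |8| = 8
  |18| = 18
  |-20| = 20
Absolute values in increasing order: 8 < 12 < 13 < 15 < 18 < 20
Listing the original numbers in that order gives the answer.
Final answer: [8, -12, 13, -15, 18, -20]


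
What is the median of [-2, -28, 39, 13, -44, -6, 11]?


First, sort the list: [-44, -28, -6, -2, 11, 13, 39]
The list has 7 elements (odd count).
The middle index is 3 (0-based), and the element there is -2.
Final answer: -2


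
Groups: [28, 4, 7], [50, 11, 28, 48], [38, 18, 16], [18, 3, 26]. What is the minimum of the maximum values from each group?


Find max of each group:
  Group 1: [28, 4, 7] -> max = 28
  Group 2: [50, 11, 28, 48] -> max = 50
  Group 3: [38, 18, 16] -> max = 38
  Group 4: [18, 3, 26] -> max = 26
Maxes: [28, 50, 38, 26]
Minimum of maxes = 26
Final answer: 26


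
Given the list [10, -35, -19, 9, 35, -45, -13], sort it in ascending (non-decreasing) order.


Original list: [10, -35, -19, 9, 35, -45, -13]
Repeatedly take the smallest remaining element:
  Remaining [10, -35, -19, 9, 35, -45, -13] -> smallest is -45
  Remaining [10, -35, -19, 9, 35, -13] -> smallest is -35
  Remaining [10, -19, 9, 35, -13] -> smallest is -19
  Remaining [10, 9, 35, -13] -> smallest is -13
  Remaining [10, 9, 35] -> smallest is 9
  Remaining [10, 35] -> smallest is 10
  Remaining [35] -> smallest is 35
Collecting the picks in order gives the sorted list.
Final answer: [-45, -35, -19, -13, 9, 10, 35]


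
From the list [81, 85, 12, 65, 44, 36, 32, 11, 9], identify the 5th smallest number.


Sort ascending: [9, 11, 12, 32, 36, 44, 65, 81, 85]
The 5th element (1-indexed) is at index 4.
Value = 36
Final answer: 36


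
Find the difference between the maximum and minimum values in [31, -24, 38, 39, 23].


Maximum value: 39
Minimum value: -24
Range = 39 - (-24) = 63
Final answer: 63


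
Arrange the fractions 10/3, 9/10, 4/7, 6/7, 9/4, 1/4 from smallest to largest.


Convert to decimal for comparison:
  10/3 = 3.3333
  9/10 = 0.9
  4/7 = 0.5714
  6/7 = 0.8571
  9/4 = 2.25
  1/4 = 0.25
Decimals in increasing order: 0.25 < 0.5714 < 0.8571 < 0.9 < 2.25 < 3.3333
Writing each back as its fraction gives the sorted order.
Final answer: 1/4, 4/7, 6/7, 9/10, 9/4, 10/3


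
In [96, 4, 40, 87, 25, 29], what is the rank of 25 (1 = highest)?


Sort descending: [96, 87, 40, 29, 25, 4]
Find 25 in the sorted list.
25 is at position 5.
Final answer: 5


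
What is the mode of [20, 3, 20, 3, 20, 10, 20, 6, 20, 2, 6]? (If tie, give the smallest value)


Count the frequency of each value:
  2 appears 1 time(s)
  3 appears 2 time(s)
  6 appears 2 time(s)
  10 appears 1 time(s)
  20 appears 5 time(s)
Maximum frequency is 5.
Only 20 reaches that frequency, so it is the mode.
Final answer: 20


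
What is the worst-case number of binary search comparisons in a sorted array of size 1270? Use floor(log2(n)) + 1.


Binary search halves the search space each step.
Maximum comparisons = floor(log2(1270)) + 1
log2(1270) = 10.3106
floor(log2(1270)) = 10, so 10 + 1 = 11
Final answer: 11


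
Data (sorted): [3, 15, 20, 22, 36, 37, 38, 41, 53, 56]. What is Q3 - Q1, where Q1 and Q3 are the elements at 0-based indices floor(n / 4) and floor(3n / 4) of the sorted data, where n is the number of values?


The data has n = 10 elements.
Q1 index = floor(10 / 4) = floor(2.5) = 2; Q3 index = floor(3 * 10 / 4) = floor(7.5) = 7
Q1 = element at index 2 = 20
Q3 = element at index 7 = 41
IQR = 41 - 20 = 21
Final answer: 21


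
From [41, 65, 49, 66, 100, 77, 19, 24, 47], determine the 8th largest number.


Sort descending: [100, 77, 66, 65, 49, 47, 41, 24, 19]
The 8th element (1-indexed) is at index 7.
Value = 24
Final answer: 24


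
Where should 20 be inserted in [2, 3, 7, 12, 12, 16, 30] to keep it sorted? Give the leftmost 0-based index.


List is sorted: [2, 3, 7, 12, 12, 16, 30]
We need the leftmost position where 20 can be inserted, i.e. the first index whose element is >= 20 (or the end of the list if none is).
Binary search with low=0, high=7 (0-based indices):
  low=0, high=7, mid=3: a[3]=12 < 20, so low = 4
  low=4, high=7, mid=5: a[5]=16 < 20, so low = 6
  low=6, high=7, mid=6: a[6]=30 >= 20, so high = 6
Now low = high = 6, so the insertion index is 6.
Final answer: 6


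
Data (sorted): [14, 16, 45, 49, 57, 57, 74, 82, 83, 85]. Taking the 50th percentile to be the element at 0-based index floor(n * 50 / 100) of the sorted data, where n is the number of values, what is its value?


The dataset has n = 10 elements.
Index = floor(10 * 50 / 100) = floor(500 / 100) = floor(5) = 5
Counting from index 0 in the sorted data, the element at index 5 is 57.
Final answer: 57


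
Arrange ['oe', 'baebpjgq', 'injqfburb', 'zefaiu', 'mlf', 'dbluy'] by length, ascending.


Compute lengths:
  'oe' has length 2
  'baebpjgq' has length 8
  'injqfburb' has length 9
  'zefaiu' has length 6
  'mlf' has length 3
  'dbluy' has length 5
Lengths in increasing order: 2 < 3 < 5 < 6 < 8 < 9
Listing the words in that order gives the answer.
Final answer: ['oe', 'mlf', 'dbluy', 'zefaiu', 'baebpjgq', 'injqfburb']


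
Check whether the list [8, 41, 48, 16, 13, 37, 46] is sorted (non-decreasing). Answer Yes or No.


Check consecutive pairs:
  8 <= 41? True
  41 <= 48? True
  48 <= 16? False
  16 <= 13? False
  13 <= 37? True
  37 <= 46? True
2 consecutive pair(s) are out of order, so the list is not sorted.
Final answer: No


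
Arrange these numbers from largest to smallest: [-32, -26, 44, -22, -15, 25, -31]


Original list: [-32, -26, 44, -22, -15, 25, -31]
Repeatedly take the largest remaining element:
  Remaining [-32, -26, 44, -22, -15, 25, -31] -> largest is 44
  Remaining [-32, -26, -22, -15, 25, -31] -> largest is 25
  Remaining [-32, -26, -22, -15, -31] -> largest is -15
  Remaining [-32, -26, -22, -31] -> largest is -22
  Remaining [-32, -26, -31] -> largest is -26
  Remaining [-32, -31] -> largest is -31
  Remaining [-32] -> largest is -32
Collecting the picks in order gives the descending list.
Final answer: [44, 25, -15, -22, -26, -31, -32]


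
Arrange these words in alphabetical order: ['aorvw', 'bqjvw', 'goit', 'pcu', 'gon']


Compare strings character by character (the first differing letter decides):
  'aorvw' < 'bqjvw' since 'a' < 'b' at position 1
  'bqjvw' < 'goit' since 'b' < 'g' at position 1
  'goit' < 'gon' since 'i' < 'n' at position 3
  'gon' < 'pcu' since 'g' < 'p' at position 1
Chaining these comparisons gives the alphabetical order.
Final answer: ['aorvw', 'bqjvw', 'goit', 'gon', 'pcu']
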